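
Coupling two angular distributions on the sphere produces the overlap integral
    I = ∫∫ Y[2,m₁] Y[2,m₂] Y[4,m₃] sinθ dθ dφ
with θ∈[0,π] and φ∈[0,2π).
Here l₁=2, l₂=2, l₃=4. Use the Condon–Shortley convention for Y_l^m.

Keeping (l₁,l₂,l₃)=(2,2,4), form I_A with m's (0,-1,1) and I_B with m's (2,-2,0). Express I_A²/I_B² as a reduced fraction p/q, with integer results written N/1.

30/1

l's match ⇒ only the (l;m) 3-j factors differ between A and B.
A: triangle coeff Δ(2,2,4) = 1/630; Σ_t [0,0]: t=0:+1/24 = 1/24; (3j)²=1/21 [(2 2 4; 0 -1 1)], sign=-1
B: triangle coeff Δ(2,2,4) = 1/630; Σ_t [0,0]: t=0:+1/576 = 1/576; (3j)²=1/630 [(2 2 4; 2 -2 0)], sign=+1
I_A²/I_B² = (1/21)/(1/630) = 30/1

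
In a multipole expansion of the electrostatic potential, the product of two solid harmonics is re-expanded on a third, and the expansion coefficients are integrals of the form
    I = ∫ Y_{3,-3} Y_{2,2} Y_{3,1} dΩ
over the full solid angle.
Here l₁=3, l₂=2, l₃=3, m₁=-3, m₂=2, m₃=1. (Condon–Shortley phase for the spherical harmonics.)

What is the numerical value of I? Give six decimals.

0.132981

Rules hold: Σm=0, L=8 even, 1≤3≤5.
N = 7·5·7 = 245
Δ = 2!·4!·2!/9! = 1/3780
Racah Σ t=0..2: t=0:+1/24 t=1:−1/4 t=2:+1/24 = -1/6
⇒ 3j(3 2 3; 0 0 0)² = 4/105, sgn +1
Racah Σ t=2..2: t=2:+1/96 = 1/96
⇒ 3j(3 2 3; -3 2 1)² = 1/42, sgn +1
4πI² = N·(3j₀)²·(3jₘ)² = 2/9
I = +1·√(0.222222/4π) = 0.13298076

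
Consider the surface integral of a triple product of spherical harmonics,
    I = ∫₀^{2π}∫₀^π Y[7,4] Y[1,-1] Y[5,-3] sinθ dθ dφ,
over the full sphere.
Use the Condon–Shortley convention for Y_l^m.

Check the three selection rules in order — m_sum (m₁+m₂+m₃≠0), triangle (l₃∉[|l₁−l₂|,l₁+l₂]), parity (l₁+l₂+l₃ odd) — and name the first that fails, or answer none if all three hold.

triangle

azimuthal sum: 4 − 1 − 3 = 0  ✓
6 ≤ 5 ≤ 8 (triangle on l)  ✗
L = 7 + 1 + 5 = 13 (odd)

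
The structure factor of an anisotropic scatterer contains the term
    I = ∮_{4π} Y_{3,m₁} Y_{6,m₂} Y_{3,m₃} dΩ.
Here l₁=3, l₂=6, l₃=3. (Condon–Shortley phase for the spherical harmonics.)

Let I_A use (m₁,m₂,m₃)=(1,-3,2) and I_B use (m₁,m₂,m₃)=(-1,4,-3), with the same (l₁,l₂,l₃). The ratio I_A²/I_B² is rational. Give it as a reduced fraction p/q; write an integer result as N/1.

l's match ⇒ only the (l;m) 3-j factors differ between A and B.
A: triangle coeff Δ(3,6,3) = 1/12012; Σ_t [2,2]: t=2:+1/5760 = 1/5760; (3j)²=9/286 [(3 6 3; 1 -3 2)], sign=-1
B: triangle coeff Δ(3,6,3) = 1/12012; Σ_t [4,4]: t=4:+1/34560 = 1/34560; (3j)²=5/286 [(3 6 3; -1 4 -3)], sign=+1
I_A²/I_B² = (9/286)/(5/286) = 9/5

9/5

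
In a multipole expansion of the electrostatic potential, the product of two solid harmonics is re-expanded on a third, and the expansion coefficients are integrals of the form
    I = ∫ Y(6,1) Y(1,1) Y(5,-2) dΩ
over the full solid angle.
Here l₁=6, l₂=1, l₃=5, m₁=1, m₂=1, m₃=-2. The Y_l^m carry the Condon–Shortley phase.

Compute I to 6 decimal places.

Rules hold: Σm=0, L=12 even, 5≤5≤7.
N = 13·3·11 = 429
Δ = 2!·10!·0!/13! = 1/858
Racah Σ t=1..1: t=1:−1/14400 = -1/14400
⇒ 3j(6 1 5; 0 0 0)² = 6/143, sgn +1
Racah Σ t=2..2: t=2:+1/60480 = 1/60480
⇒ 3j(6 1 5; 1 1 -2)² = 5/429, sgn -1
4πI² = N·(3j₀)²·(3jₘ)² = 30/143
I = -1·√(0.20979/4π) = -0.12920749

-0.129207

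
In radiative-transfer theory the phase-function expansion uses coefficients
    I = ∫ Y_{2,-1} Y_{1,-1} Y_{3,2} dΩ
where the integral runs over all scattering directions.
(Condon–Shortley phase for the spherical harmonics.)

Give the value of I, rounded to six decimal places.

0.261169

Checks pass: Σm=0; 6 even; l₃=3∈[1,3].
(2·2+1)(2·1+1)(2·3+1) = 105
Δ: 0! 4! 2! / 7! → 1/105
sum: t=0:+1/4 = 1/4
3j²(2 1 3; 0 0 0) = Δ·Π!·Σ² = 3/35  (sign -1)
sum: t=0:+1/12 = 1/12
3j²(2 1 3; -1 -1 2) = Δ·Π!·Σ² = 2/21  (sign -1)
combine: 4πI² = 105·3/35·2/21 = 6/7
take √, sign +1: I = 0.26116903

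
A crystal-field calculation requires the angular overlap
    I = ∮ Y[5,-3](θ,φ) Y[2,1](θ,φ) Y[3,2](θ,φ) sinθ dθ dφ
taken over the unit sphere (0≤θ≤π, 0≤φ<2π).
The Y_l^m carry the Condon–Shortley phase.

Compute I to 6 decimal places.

-0.253584

Checks pass: Σm=0; 10 even; l₃=3∈[3,7].
(2·5+1)(2·2+1)(2·3+1) = 385
Δ: 4! 6! 0! / 11! → 1/2310
sum: t=2:+1/144 = 1/144
3j²(5 2 3; 0 0 0) = Δ·Π!·Σ² = 10/231  (sign -1)
sum: t=3:−1/720 = -1/720
3j²(5 2 3; -3 1 2) = Δ·Π!·Σ² = 8/165  (sign +1)
combine: 4πI² = 385·10/231·8/165 = 80/99
take √, sign -1: I = -0.25358436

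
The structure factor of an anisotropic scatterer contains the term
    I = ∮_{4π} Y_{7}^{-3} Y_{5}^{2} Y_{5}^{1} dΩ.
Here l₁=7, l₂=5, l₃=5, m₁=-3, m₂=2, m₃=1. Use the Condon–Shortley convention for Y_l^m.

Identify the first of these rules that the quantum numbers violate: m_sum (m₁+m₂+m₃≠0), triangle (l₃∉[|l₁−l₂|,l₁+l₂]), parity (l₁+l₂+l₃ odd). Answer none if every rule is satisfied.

Σmᵢ = 0  ✓
l₃∈[|l₁−l₂|,l₁+l₂]=[2,12], have l₃=5  ✓
Σlᵢ = 17 ⇒ odd  ✗

parity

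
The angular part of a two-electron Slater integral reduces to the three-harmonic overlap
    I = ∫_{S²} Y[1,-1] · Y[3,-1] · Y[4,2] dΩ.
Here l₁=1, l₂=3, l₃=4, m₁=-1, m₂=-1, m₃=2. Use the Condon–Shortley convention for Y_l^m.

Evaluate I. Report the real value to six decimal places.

0.238414

Checks pass: Σm=0; 8 even; l₃=4∈[2,4].
(2·1+1)(2·3+1)(2·4+1) = 189
Δ: 0! 2! 6! / 9! → 1/252
sum: t=0:+1/36 = 1/36
3j²(1 3 4; 0 0 0) = Δ·Π!·Σ² = 4/63  (sign +1)
sum: t=0:+1/96 = 1/96
3j²(1 3 4; -1 -1 2) = Δ·Π!·Σ² = 5/84  (sign +1)
combine: 4πI² = 189·4/63·5/84 = 5/7
take √, sign +1: I = 0.23841361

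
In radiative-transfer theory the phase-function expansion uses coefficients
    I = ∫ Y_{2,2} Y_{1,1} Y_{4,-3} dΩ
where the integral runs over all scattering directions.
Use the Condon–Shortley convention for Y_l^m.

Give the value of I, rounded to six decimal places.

l₃=4 ∉ [1,3] — triangle fails ⇒ I = 0

0.000000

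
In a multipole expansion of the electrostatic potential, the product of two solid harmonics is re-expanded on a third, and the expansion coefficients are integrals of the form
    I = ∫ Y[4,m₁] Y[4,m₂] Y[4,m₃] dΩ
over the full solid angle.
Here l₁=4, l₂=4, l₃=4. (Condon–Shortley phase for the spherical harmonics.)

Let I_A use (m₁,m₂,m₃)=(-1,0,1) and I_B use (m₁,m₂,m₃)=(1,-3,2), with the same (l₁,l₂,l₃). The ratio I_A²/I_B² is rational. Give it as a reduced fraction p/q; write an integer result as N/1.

l's match ⇒ only the (l;m) 3-j factors differ between A and B.
A: triangle coeff Δ(4,4,4) = 1/450450; Σ_t [1,4]: t=1:−1/864 t=2:+1/96 t=3:−1/144 t=4:+1/3456 = 1/384; (3j)²=9/2002 [(4 4 4; -1 0 1)], sign=-1
B: triangle coeff Δ(4,4,4) = 1/450450; Σ_t [0,1]: t=0:+1/864 t=1:−1/576 = -1/1728; (3j)²=5/1287 [(4 4 4; 1 -3 2)], sign=-1
I_A²/I_B² = (9/2002)/(5/1287) = 81/70

81/70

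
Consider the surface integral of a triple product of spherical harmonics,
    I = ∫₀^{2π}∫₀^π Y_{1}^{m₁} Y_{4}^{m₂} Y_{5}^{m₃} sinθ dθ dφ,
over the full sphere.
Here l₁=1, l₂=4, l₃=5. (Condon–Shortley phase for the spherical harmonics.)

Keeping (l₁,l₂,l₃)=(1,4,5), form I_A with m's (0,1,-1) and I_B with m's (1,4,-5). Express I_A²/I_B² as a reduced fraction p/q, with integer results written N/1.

8/15

Shared (l₁,l₂,l₃)=(1,4,5): N and (l;000)² cancel in I_A²/I_B².
A: Δ = 0!·2!·8!/11! = 1/495; Racah Σ t=0..0: t=0:+1/720 = 1/720; ⇒ 3j(1 4 5; 0 1 -1)² = 8/165, sgn +1
B: Δ = 0!·2!·8!/11! = 1/495; Racah Σ t=0..0: t=0:+1/80640 = 1/80640; ⇒ 3j(1 4 5; 1 4 -5)² = 1/11, sgn +1
I_A²/I_B² = (8/165)/(1/11) = 8/15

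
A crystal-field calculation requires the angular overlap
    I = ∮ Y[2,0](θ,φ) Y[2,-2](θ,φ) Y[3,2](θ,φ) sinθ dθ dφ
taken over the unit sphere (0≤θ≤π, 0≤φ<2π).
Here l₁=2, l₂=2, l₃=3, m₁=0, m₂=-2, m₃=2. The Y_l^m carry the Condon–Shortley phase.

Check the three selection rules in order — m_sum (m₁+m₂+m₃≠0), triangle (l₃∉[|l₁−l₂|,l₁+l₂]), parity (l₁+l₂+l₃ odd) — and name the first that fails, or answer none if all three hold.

azimuthal sum: 0 − 2 + 2 = 0  ✓
0 ≤ 3 ≤ 4 (triangle on l)  ✓
L = 2 + 2 + 3 = 7 (odd)  ✗

parity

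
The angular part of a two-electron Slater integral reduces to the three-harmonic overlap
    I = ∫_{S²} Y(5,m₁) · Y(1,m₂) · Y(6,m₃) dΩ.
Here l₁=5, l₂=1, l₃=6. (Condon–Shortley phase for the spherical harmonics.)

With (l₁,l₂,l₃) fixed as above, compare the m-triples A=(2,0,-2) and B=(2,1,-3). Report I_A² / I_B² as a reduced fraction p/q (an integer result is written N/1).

8/9

Shared (l₁,l₂,l₃)=(5,1,6): N and (l;000)² cancel in I_A²/I_B².
A: Δ = 0!·10!·2!/13! = 1/858; Racah Σ t=0..0: t=0:+1/30240 = 1/30240; ⇒ 3j(5 1 6; 2 0 -2)² = 16/429, sgn +1
B: Δ = 0!·10!·2!/13! = 1/858; Racah Σ t=0..0: t=0:+1/60480 = 1/60480; ⇒ 3j(5 1 6; 2 1 -3)² = 6/143, sgn -1
I_A²/I_B² = (16/429)/(6/143) = 8/9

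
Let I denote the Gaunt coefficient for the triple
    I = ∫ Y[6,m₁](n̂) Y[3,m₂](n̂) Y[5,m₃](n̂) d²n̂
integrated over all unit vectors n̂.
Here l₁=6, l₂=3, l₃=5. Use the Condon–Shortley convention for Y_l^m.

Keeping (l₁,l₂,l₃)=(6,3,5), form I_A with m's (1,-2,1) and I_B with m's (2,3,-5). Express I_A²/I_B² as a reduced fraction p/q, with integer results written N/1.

Same 6,3,5: normalisation and zero-m 3j drop out of the ratio.
A: Δ: 4! 8! 2! / 15! → 1/675675; sum: t=0:+1/17280 t=1:−1/6912 = -1/11520; 3j²(6 3 5; 1 -2 1) = Δ·Π!·Σ² = 2/143  (sign -1)
B: Δ: 4! 8! 2! / 15! → 1/675675; sum: t=4:+1/1935360 = 1/1935360; 3j²(6 3 5; 2 3 -5) = Δ·Π!·Σ² = 1/1001  (sign +1)
I_A²/I_B² = (2/143)/(1/1001) = 14/1

14/1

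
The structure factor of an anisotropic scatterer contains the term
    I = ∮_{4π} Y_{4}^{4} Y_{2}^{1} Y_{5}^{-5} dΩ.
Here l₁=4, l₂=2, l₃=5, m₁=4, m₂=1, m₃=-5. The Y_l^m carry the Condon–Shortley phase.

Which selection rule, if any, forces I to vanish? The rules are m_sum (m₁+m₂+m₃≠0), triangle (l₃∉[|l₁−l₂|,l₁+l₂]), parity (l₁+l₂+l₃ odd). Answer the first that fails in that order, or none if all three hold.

azimuthal sum: 4 + 1 − 5 = 0  ✓
2 ≤ 5 ≤ 6 (triangle on l)  ✓
L = 4 + 2 + 5 = 11 (odd)  ✗

parity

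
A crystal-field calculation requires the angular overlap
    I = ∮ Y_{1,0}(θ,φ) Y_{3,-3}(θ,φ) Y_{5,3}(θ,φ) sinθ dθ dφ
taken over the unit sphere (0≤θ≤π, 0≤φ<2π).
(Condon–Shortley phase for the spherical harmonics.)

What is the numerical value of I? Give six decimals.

0.000000

triangle: need 2≤l₃≤4, have 5; I=0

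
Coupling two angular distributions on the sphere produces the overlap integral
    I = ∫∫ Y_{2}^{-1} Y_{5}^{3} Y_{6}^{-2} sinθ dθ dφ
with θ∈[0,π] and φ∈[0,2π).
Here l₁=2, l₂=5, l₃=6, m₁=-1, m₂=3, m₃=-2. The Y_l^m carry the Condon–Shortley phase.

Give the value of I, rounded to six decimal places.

0.000000

Σlᵢ=13 odd — θ-integrand is odd under cosθ→−cosθ; I=0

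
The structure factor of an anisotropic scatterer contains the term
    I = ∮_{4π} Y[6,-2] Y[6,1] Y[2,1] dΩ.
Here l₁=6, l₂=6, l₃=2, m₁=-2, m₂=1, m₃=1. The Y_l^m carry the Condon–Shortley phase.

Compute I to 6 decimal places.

0.088837

Checks pass: Σm=0; 14 even; l₃=2∈[0,12].
(2·6+1)(2·6+1)(2·2+1) = 845
Δ: 10! 2! 2! / 15! → 1/90090
sum: t=4:+1/69120 t=5:−1/14400 t=6:+1/69120 = -7/172800
3j²(6 6 2; 0 0 0) = Δ·Π!·Σ² = 14/715  (sign -1)
sum: t=6:+1/34560 t=7:−1/60480 = 1/80640
3j²(6 6 2; -2 1 1) = Δ·Π!·Σ² = 6/1001  (sign -1)
combine: 4πI² = 845·14/715·6/1001 = 12/121
take √, sign +1: I = 0.08883682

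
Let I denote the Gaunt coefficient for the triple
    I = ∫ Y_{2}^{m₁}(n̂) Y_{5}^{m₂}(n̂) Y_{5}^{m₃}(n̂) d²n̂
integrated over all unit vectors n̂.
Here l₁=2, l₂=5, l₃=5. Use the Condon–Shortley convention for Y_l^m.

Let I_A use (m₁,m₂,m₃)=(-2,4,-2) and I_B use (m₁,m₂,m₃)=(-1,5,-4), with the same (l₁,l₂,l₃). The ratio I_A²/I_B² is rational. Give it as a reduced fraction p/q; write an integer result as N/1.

Same 2,5,5: normalisation and zero-m 3j drop out of the ratio.
A: Δ: 2! 2! 8! / 13! → 1/38610; sum: t=2:+1/20160 = 1/20160; 3j²(2 5 5; -2 4 -2) = Δ·Π!·Σ² = 12/715  (sign -1)
B: Δ: 2! 2! 8! / 13! → 1/38610; sum: t=2:+1/80640 = 1/80640; 3j²(2 5 5; -1 5 -4) = Δ·Π!·Σ² = 9/286  (sign -1)
I_A²/I_B² = (12/715)/(9/286) = 8/15

8/15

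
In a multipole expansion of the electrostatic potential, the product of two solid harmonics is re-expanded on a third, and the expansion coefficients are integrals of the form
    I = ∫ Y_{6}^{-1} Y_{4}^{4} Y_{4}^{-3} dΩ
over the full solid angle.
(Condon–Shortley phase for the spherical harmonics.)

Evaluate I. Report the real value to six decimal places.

0.065188

m-sum 0 ✓  L=14 even ✓  2≤4≤10 ✓
Π(2lᵢ+1) = 13×9×9 = 1053
triangle coeff Δ(6,4,4) = 1/1261260
Σ_t [2,4]: t=2:+1/4608 t=3:−1/1296 t=4:+1/4608 = -7/20736
(3j)²=20/1287 [(6 4 4; 0 0 0)], sign=-1
Σ_t [6,6]: t=6:+1/172800 = 1/172800
(3j)²=7/2145 [(6 4 4; -1 4 -3)], sign=-1
⇒ 4πI² = 84/1573
I = (+1)√(84/1573/(4π)) = 0.06518840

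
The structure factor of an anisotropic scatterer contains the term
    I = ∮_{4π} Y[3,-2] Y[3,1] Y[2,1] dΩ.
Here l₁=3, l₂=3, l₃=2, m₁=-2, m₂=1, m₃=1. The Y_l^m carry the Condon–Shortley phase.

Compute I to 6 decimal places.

m-sum 0 ✓  L=8 even ✓  0≤2≤6 ✓
Π(2lᵢ+1) = 7×7×5 = 245
triangle coeff Δ(3,3,2) = 1/3780
Σ_t [1,3]: t=1:−1/24 t=2:+1/4 t=3:−1/24 = 1/6
(3j)²=4/105 [(3 3 2; 0 0 0)], sign=+1
Σ_t [3,4]: t=3:−1/12 t=4:+1/48 = -1/16
(3j)²=1/28 [(3 3 2; -2 1 1)], sign=+1
⇒ 4πI² = 1/3
I = (+1)√(1/3/(4π)) = 0.16286750

0.162868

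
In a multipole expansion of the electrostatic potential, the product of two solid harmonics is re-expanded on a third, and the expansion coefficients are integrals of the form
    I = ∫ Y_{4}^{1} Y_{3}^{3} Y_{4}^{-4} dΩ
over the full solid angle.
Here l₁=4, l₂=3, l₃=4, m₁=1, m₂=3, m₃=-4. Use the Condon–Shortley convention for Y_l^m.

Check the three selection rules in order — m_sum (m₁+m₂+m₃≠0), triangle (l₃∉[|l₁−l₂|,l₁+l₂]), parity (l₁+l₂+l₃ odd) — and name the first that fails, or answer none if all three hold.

parity

Σmᵢ = 0  ✓
l₃∈[|l₁−l₂|,l₁+l₂]=[1,7], have l₃=4  ✓
Σlᵢ = 11 ⇒ odd  ✗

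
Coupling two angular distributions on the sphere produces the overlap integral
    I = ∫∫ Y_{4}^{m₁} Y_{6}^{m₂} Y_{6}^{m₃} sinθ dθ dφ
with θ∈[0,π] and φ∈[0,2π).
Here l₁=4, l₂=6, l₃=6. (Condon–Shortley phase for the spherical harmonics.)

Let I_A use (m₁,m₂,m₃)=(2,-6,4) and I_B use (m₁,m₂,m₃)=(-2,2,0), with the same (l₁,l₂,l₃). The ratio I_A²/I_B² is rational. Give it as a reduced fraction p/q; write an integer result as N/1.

Shared (l₁,l₂,l₃)=(4,6,6): N and (l;000)² cancel in I_A²/I_B².
A: Δ = 4!·4!·8!/17! = 1/15315300; Racah Σ t=0..0: t=0:+1/3870720 = 1/3870720; ⇒ 3j(4 6 6; 2 -6 4)² = 135/6188, sgn +1
B: Δ = 4!·4!·8!/17! = 1/15315300; Racah Σ t=2..4: t=2:+1/138240 t=3:−1/25920 t=4:+1/55296 = -11/829440; ⇒ 3j(4 6 6; -2 2 0)² = 11/1326, sgn -1
I_A²/I_B² = (135/6188)/(11/1326) = 405/154

405/154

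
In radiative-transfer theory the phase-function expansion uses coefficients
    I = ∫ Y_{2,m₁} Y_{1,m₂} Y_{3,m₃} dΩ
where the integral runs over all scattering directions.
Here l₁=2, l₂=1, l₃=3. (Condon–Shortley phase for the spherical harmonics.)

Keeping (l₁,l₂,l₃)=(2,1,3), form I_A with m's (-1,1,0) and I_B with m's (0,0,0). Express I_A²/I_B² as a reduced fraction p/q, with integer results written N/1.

1/3

Same 2,1,3: normalisation and zero-m 3j drop out of the ratio.
A: Δ: 0! 4! 2! / 7! → 1/105; sum: t=0:+1/12 = 1/12; 3j²(2 1 3; -1 1 0) = Δ·Π!·Σ² = 1/35  (sign -1)
B: Δ: 0! 4! 2! / 7! → 1/105; sum: t=0:+1/4 = 1/4; 3j²(2 1 3; 0 0 0) = Δ·Π!·Σ² = 3/35  (sign -1)
I_A²/I_B² = (1/35)/(3/35) = 1/3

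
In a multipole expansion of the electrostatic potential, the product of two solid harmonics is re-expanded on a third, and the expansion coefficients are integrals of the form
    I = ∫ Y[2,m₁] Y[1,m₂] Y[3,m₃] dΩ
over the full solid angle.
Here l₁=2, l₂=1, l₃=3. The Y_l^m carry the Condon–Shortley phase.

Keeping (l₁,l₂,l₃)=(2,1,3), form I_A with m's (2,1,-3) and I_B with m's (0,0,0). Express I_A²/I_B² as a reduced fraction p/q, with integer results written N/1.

5/3

l's match ⇒ only the (l;m) 3-j factors differ between A and B.
A: triangle coeff Δ(2,1,3) = 1/105; Σ_t [0,0]: t=0:+1/48 = 1/48; (3j)²=1/7 [(2 1 3; 2 1 -3)], sign=+1
B: triangle coeff Δ(2,1,3) = 1/105; Σ_t [0,0]: t=0:+1/4 = 1/4; (3j)²=3/35 [(2 1 3; 0 0 0)], sign=-1
I_A²/I_B² = (1/7)/(3/35) = 5/3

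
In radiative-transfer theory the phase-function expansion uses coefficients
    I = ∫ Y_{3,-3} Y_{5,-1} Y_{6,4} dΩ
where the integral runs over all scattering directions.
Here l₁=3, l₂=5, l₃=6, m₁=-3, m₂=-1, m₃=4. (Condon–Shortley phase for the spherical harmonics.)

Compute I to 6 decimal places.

m-sum 0 ✓  L=14 even ✓  2≤6≤8 ✓
Π(2lᵢ+1) = 7×11×13 = 1001
triangle coeff Δ(3,5,6) = 1/675675
Σ_t [0,2]: t=0:+1/8640 t=1:−1/2304 t=2:+1/8640 = -7/34560
(3j)²=7/429 [(3 5 6; 0 0 0)], sign=-1
Σ_t [2,2]: t=2:+1/69120 = 1/69120
(3j)²=4/143 [(3 5 6; -3 -1 4)], sign=+1
⇒ 4πI² = 196/429
I = (-1)√(196/429/(4π)) = -0.19067531

-0.190675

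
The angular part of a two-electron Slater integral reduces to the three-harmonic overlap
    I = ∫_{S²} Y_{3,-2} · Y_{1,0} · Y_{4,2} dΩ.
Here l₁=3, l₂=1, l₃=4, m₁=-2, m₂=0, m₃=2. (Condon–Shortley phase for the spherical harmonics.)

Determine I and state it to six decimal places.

m-sum 0 ✓  L=8 even ✓  2≤4≤4 ✓
Π(2lᵢ+1) = 7×3×9 = 189
triangle coeff Δ(3,1,4) = 1/252
Σ_t [0,0]: t=0:+1/36 = 1/36
(3j)²=4/63 [(3 1 4; 0 0 0)], sign=+1
Σ_t [0,0]: t=0:+1/120 = 1/120
(3j)²=1/21 [(3 1 4; -2 0 2)], sign=+1
⇒ 4πI² = 4/7
I = (+1)√(4/7/(4π)) = 0.21324362

0.213244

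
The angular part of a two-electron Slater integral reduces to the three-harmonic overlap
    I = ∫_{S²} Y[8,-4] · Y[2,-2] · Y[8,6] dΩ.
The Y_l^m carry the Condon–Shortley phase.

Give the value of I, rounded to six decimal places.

m-sum 0 ✓  L=18 even ✓  6≤8≤10 ✓
Π(2lᵢ+1) = 17×5×17 = 1445
triangle coeff Δ(8,2,8) = 1/348840
Σ_t [0,2]: t=0:+1/116121600 t=1:−1/25401600 t=2:+1/116121600 = -1/45158400
(3j)²=24/1615 [(8 2 8; 0 0 0)], sign=-1
Σ_t [0,0]: t=0:+1/3832012800 = 1/3832012800
(3j)²=91/9690 [(8 2 8; -4 -2 6)], sign=+1
⇒ 4πI² = 364/1805
I = (-1)√(364/1805/(4π)) = -0.12667974

-0.126680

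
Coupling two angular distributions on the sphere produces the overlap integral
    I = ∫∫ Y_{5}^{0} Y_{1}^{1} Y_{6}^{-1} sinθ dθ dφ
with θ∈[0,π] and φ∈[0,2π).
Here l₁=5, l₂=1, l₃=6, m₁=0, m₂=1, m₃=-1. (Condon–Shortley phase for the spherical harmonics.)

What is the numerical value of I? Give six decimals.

Rules hold: Σm=0, L=12 even, 4≤6≤6.
N = 11·3·13 = 429
Δ = 0!·10!·2!/13! = 1/858
Racah Σ t=0..0: t=0:+1/14400 = 1/14400
⇒ 3j(5 1 6; 0 0 0)² = 6/143, sgn +1
Racah Σ t=0..0: t=0:+1/28800 = 1/28800
⇒ 3j(5 1 6; 0 1 -1)² = 7/286, sgn -1
4πI² = N·(3j₀)²·(3jₘ)² = 63/143
I = -1·√(0.440559/4π) = -0.18723944

-0.187239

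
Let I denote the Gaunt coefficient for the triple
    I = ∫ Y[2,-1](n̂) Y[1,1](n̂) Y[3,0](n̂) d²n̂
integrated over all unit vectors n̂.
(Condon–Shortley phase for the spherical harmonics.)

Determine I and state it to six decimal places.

0.143048

Rules hold: Σm=0, L=6 even, 1≤3≤3.
N = 5·3·7 = 105
Δ = 0!·4!·2!/7! = 1/105
Racah Σ t=0..0: t=0:+1/4 = 1/4
⇒ 3j(2 1 3; 0 0 0)² = 3/35, sgn -1
Racah Σ t=0..0: t=0:+1/12 = 1/12
⇒ 3j(2 1 3; -1 1 0)² = 1/35, sgn -1
4πI² = N·(3j₀)²·(3jₘ)² = 9/35
I = +1·√(0.257143/4π) = 0.14304817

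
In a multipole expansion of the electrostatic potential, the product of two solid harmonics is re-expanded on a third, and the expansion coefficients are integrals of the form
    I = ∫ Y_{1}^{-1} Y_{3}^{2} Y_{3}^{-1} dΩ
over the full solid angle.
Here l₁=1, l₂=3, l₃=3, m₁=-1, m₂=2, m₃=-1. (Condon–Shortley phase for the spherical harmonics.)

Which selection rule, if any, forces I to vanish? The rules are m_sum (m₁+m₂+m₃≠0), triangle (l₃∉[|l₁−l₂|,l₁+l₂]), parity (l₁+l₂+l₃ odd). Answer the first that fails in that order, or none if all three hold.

parity

azimuthal sum: -1 + 2 − 1 = 0  ✓
2 ≤ 3 ≤ 4 (triangle on l)  ✓
L = 1 + 3 + 3 = 7 (odd)  ✗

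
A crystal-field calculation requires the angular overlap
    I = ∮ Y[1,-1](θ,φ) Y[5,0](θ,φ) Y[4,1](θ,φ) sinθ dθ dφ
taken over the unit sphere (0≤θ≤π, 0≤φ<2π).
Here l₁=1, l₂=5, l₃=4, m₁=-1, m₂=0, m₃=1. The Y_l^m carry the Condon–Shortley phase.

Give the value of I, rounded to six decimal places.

0.155288

Rules hold: Σm=0, L=10 even, 4≤4≤6.
N = 3·11·9 = 297
Δ = 2!·0!·8!/11! = 1/495
Racah Σ t=1..1: t=1:−1/576 = -1/576
⇒ 3j(1 5 4; 0 0 0)² = 5/99, sgn -1
Racah Σ t=2..2: t=2:+1/1440 = 1/1440
⇒ 3j(1 5 4; -1 0 1)² = 2/99, sgn -1
4πI² = N·(3j₀)²·(3jₘ)² = 10/33
I = +1·√(0.30303/4π) = 0.15528807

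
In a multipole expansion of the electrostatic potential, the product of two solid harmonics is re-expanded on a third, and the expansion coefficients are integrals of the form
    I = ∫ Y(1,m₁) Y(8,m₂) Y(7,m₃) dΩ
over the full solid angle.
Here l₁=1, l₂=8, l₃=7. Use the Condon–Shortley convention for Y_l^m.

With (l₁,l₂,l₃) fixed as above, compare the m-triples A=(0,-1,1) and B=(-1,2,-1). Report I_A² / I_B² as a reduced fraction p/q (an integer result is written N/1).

Shared (l₁,l₂,l₃)=(1,8,7): N and (l;000)² cancel in I_A²/I_B².
A: Δ = 2!·0!·14!/17! = 1/2040; Racah Σ t=1..1: t=1:−1/29030400 = -1/29030400; ⇒ 3j(1 8 7; 0 -1 1)² = 21/680, sgn -1
B: Δ = 2!·0!·14!/17! = 1/2040; Racah Σ t=2..2: t=2:+1/58060800 = 1/58060800; ⇒ 3j(1 8 7; -1 2 -1)² = 3/136, sgn +1
I_A²/I_B² = (21/680)/(3/136) = 7/5

7/5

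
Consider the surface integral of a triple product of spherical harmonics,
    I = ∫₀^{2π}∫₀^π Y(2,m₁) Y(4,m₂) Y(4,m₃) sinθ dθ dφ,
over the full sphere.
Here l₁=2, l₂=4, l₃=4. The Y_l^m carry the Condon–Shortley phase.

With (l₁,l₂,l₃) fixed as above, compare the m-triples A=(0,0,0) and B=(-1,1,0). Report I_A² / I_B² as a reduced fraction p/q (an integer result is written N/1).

40/3

Same 2,4,4: normalisation and zero-m 3j drop out of the ratio.
A: Δ: 2! 2! 6! / 11! → 1/13860; sum: t=0:+1/192 t=1:−1/36 t=2:+1/192 = -5/288; 3j²(2 4 4; 0 0 0) = Δ·Π!·Σ² = 20/693  (sign -1)
B: Δ: 2! 2! 6! / 11! → 1/13860; sum: t=1:−1/96 t=2:+1/72 = 1/288; 3j²(2 4 4; -1 1 0) = Δ·Π!·Σ² = 1/462  (sign +1)
I_A²/I_B² = (20/693)/(1/462) = 40/3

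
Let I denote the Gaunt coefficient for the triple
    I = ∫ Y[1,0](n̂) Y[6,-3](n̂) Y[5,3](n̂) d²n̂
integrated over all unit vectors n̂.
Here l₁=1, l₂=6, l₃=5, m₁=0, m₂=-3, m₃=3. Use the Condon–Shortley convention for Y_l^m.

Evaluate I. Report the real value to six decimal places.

-0.212310

Checks pass: Σm=0; 12 even; l₃=5∈[5,7].
(2·1+1)(2·6+1)(2·5+1) = 429
Δ: 2! 0! 10! / 13! → 1/858
sum: t=1:−1/14400 = -1/14400
3j²(1 6 5; 0 0 0) = Δ·Π!·Σ² = 6/143  (sign +1)
sum: t=1:−1/80640 = -1/80640
3j²(1 6 5; 0 -3 3) = Δ·Π!·Σ² = 9/286  (sign -1)
combine: 4πI² = 429·6/143·9/286 = 81/143
take √, sign -1: I = -0.21230956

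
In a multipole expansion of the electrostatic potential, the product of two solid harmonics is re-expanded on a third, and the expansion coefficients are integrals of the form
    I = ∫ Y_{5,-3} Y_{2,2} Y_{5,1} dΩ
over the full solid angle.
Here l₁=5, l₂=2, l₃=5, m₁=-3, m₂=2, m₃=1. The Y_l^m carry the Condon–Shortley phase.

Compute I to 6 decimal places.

m-sum 0 ✓  L=12 even ✓  3≤5≤7 ✓
Π(2lᵢ+1) = 11×5×11 = 605
triangle coeff Δ(5,2,5) = 1/38610
Σ_t [0,2]: t=0:+1/2880 t=1:−1/576 t=2:+1/2880 = -1/960
(3j)²=10/429 [(5 2 5; 0 0 0)], sign=+1
Σ_t [2,2]: t=2:+1/5760 = 1/5760
(3j)²=56/2145 [(5 2 5; -3 2 1)], sign=+1
⇒ 4πI² = 560/1521
I = (+1)√(560/1521/(4π)) = 0.17116875

0.171169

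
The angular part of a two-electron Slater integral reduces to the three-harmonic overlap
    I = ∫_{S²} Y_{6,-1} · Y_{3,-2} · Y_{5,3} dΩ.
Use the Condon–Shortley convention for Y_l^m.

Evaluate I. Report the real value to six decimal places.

0.166435

Checks pass: Σm=0; 14 even; l₃=5∈[3,9].
(2·6+1)(2·3+1)(2·5+1) = 1001
Δ: 4! 8! 2! / 15! → 1/675675
sum: t=1:−1/8640 t=2:+1/2304 t=3:−1/8640 = 7/34560
3j²(6 3 5; 0 0 0) = Δ·Π!·Σ² = 7/429  (sign -1)
sum: t=0:+1/120960 t=1:−1/17280 = -1/20160
3j²(6 3 5; -1 -2 3) = Δ·Π!·Σ² = 64/3003  (sign -1)
combine: 4πI² = 1001·7/429·64/3003 = 448/1287
take √, sign +1: I = 0.16643505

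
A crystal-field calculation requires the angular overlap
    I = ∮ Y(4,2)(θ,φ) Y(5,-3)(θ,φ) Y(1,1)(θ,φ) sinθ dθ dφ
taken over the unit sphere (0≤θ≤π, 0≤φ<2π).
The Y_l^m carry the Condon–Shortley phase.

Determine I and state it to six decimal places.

Checks pass: Σm=0; 10 even; l₃=1∈[1,9].
(2·4+1)(2·5+1)(2·1+1) = 297
Δ: 8! 0! 2! / 11! → 1/495
sum: t=4:+1/576 = 1/576
3j²(4 5 1; 0 0 0) = Δ·Π!·Σ² = 5/99  (sign -1)
sum: t=2:+1/2880 = 1/2880
3j²(4 5 1; 2 -3 1) = Δ·Π!·Σ² = 28/495  (sign +1)
combine: 4πI² = 297·5/99·28/495 = 28/33
take √, sign -1: I = -0.25984664

-0.259847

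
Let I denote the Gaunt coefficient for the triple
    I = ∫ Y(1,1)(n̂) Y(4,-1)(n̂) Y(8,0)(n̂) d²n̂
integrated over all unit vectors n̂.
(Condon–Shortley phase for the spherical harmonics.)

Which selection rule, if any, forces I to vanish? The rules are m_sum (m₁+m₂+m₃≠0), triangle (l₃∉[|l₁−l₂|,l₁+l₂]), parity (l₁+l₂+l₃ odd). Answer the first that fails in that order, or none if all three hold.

m₁+m₂+m₃ = 1 − 1 + 0 = 0  ✓
triangle: |1−4|=3 ≤ l₃=8 ≤ 1+4=5  ✗
parity: l₁+l₂+l₃ = 13 is odd

triangle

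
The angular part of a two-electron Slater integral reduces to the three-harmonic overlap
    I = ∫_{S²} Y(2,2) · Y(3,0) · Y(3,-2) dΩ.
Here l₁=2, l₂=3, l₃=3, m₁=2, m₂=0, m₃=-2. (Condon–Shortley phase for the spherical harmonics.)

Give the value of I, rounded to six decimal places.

Rules hold: Σm=0, L=8 even, 1≤3≤5.
N = 5·7·7 = 245
Δ = 2!·2!·4!/9! = 1/3780
Racah Σ t=0..2: t=0:+1/24 t=1:−1/4 t=2:+1/24 = -1/6
⇒ 3j(2 3 3; 0 0 0)² = 4/105, sgn +1
Racah Σ t=0..0: t=0:+1/24 = 1/24
⇒ 3j(2 3 3; 2 0 -2)² = 1/21, sgn -1
4πI² = N·(3j₀)²·(3jₘ)² = 4/9
I = -1·√(0.444444/4π) = -0.18806319

-0.188063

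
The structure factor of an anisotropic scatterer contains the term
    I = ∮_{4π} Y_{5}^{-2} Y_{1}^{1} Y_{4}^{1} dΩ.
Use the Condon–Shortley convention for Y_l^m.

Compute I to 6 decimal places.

Checks pass: Σm=0; 10 even; l₃=4∈[4,6].
(2·5+1)(2·1+1)(2·4+1) = 297
Δ: 2! 8! 0! / 11! → 1/495
sum: t=1:−1/576 = -1/576
3j²(5 1 4; 0 0 0) = Δ·Π!·Σ² = 5/99  (sign -1)
sum: t=2:+1/1440 = 1/1440
3j²(5 1 4; -2 1 1) = Δ·Π!·Σ² = 7/165  (sign -1)
combine: 4πI² = 297·5/99·7/165 = 7/11
take √, sign +1: I = 0.22503380

0.225034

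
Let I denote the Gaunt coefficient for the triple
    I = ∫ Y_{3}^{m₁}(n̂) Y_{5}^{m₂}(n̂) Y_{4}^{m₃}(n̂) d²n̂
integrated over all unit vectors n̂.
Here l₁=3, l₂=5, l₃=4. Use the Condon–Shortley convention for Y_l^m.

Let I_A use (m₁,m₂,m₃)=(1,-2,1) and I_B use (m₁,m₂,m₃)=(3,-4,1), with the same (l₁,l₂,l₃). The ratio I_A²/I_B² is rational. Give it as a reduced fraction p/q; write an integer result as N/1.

l's match ⇒ only the (l;m) 3-j factors differ between A and B.
A: triangle coeff Δ(3,5,4) = 1/180180; Σ_t [0,2]: t=0:+1/1728 t=1:−1/288 t=2:+1/960 = -1/540; (3j)²=128/6435 [(3 5 4; 1 -2 1)], sign=+1
B: triangle coeff Δ(3,5,4) = 1/180180; Σ_t [0,0]: t=0:+1/5760 = 1/5760; (3j)²=9/286 [(3 5 4; 3 -4 1)], sign=-1
I_A²/I_B² = (128/6435)/(9/286) = 256/405

256/405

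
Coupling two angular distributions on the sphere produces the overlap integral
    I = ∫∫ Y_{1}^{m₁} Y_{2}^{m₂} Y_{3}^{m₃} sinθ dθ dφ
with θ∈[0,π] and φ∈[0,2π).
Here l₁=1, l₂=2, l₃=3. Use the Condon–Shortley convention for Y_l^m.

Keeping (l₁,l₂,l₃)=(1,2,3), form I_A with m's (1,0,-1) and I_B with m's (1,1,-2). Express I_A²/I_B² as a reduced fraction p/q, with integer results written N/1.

3/5

l's match ⇒ only the (l;m) 3-j factors differ between A and B.
A: triangle coeff Δ(1,2,3) = 1/105; Σ_t [0,0]: t=0:+1/8 = 1/8; (3j)²=2/35 [(1 2 3; 1 0 -1)], sign=+1
B: triangle coeff Δ(1,2,3) = 1/105; Σ_t [0,0]: t=0:+1/12 = 1/12; (3j)²=2/21 [(1 2 3; 1 1 -2)], sign=-1
I_A²/I_B² = (2/35)/(2/21) = 3/5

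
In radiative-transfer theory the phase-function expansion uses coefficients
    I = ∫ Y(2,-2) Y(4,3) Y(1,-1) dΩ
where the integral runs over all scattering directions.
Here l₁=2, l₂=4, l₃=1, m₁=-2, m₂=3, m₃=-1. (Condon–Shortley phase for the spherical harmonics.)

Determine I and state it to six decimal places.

0.000000

triangle: need 2≤l₃≤6, have 1; I=0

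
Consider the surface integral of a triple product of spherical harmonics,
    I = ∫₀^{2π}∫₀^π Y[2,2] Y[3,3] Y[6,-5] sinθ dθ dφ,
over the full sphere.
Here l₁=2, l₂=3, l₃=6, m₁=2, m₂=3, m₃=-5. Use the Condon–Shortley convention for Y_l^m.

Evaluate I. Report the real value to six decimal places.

|2−3|≤6≤2+3 violated ⇒ I = 0

0.000000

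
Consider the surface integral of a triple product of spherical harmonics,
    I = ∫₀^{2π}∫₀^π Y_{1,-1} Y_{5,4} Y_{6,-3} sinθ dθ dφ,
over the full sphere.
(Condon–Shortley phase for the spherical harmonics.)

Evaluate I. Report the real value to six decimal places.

-0.070770

Checks pass: Σm=0; 12 even; l₃=6∈[4,6].
(2·1+1)(2·5+1)(2·6+1) = 429
Δ: 0! 2! 10! / 13! → 1/858
sum: t=0:+1/14400 = 1/14400
3j²(1 5 6; 0 0 0) = Δ·Π!·Σ² = 6/143  (sign +1)
sum: t=0:+1/725760 = 1/725760
3j²(1 5 6; -1 4 -3) = Δ·Π!·Σ² = 1/286  (sign -1)
combine: 4πI² = 429·6/143·1/286 = 9/143
take √, sign -1: I = -0.07076985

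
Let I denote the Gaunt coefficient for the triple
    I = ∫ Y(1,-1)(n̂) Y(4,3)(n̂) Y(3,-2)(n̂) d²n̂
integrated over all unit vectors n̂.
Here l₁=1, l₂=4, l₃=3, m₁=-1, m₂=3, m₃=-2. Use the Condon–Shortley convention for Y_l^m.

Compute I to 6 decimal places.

-0.282095

Checks pass: Σm=0; 8 even; l₃=3∈[3,5].
(2·1+1)(2·4+1)(2·3+1) = 189
Δ: 2! 0! 6! / 9! → 1/252
sum: t=1:−1/36 = -1/36
3j²(1 4 3; 0 0 0) = Δ·Π!·Σ² = 4/63  (sign +1)
sum: t=2:+1/240 = 1/240
3j²(1 4 3; -1 3 -2) = Δ·Π!·Σ² = 1/12  (sign -1)
combine: 4πI² = 189·4/63·1/12 = 1/1
take √, sign -1: I = -0.28209479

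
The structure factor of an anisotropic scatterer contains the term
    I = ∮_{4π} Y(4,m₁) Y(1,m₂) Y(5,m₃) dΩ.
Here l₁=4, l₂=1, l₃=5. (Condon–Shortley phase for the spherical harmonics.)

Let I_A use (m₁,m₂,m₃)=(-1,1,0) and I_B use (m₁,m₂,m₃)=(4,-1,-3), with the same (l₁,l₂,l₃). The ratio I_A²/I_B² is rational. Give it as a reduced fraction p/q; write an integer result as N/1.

10/1

Shared (l₁,l₂,l₃)=(4,1,5): N and (l;000)² cancel in I_A²/I_B².
A: Δ = 0!·8!·2!/11! = 1/495; Racah Σ t=0..0: t=0:+1/1440 = 1/1440; ⇒ 3j(4 1 5; -1 1 0)² = 2/99, sgn -1
B: Δ = 0!·8!·2!/11! = 1/495; Racah Σ t=0..0: t=0:+1/80640 = 1/80640; ⇒ 3j(4 1 5; 4 -1 -3)² = 1/495, sgn +1
I_A²/I_B² = (2/99)/(1/495) = 10/1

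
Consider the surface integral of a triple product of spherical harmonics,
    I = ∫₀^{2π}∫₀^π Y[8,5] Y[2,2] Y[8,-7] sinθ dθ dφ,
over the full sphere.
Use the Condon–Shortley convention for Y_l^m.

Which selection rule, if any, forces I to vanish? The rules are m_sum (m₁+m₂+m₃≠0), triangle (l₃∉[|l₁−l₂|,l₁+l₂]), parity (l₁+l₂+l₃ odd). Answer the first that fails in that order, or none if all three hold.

azimuthal sum: 5 + 2 − 7 = 0  ✓
6 ≤ 8 ≤ 10 (triangle on l)  ✓
L = 8 + 2 + 8 = 18 (even)  ✓

none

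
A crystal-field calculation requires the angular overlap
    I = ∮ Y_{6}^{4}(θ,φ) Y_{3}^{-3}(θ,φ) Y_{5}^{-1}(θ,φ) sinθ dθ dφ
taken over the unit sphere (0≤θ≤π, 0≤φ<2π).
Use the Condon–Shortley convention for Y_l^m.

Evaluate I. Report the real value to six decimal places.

Checks pass: Σm=0; 14 even; l₃=5∈[3,9].
(2·6+1)(2·3+1)(2·5+1) = 1001
Δ: 4! 8! 2! / 15! → 1/675675
sum: t=1:−1/8640 t=2:+1/2304 t=3:−1/8640 = 7/34560
3j²(6 3 5; 0 0 0) = Δ·Π!·Σ² = 7/429  (sign -1)
sum: t=0:+1/69120 = 1/69120
3j²(6 3 5; 4 -3 -1) = Δ·Π!·Σ² = 4/143  (sign +1)
combine: 4πI² = 1001·7/429·4/143 = 196/429
take √, sign -1: I = -0.19067531

-0.190675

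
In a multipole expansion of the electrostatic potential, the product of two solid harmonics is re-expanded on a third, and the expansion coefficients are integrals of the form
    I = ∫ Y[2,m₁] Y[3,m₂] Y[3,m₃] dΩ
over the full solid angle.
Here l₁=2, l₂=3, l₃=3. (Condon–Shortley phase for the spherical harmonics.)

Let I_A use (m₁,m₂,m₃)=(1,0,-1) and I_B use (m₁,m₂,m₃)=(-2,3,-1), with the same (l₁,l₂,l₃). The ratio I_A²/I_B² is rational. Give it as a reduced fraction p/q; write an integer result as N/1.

Shared (l₁,l₂,l₃)=(2,3,3): N and (l;000)² cancel in I_A²/I_B².
A: Δ = 2!·2!·4!/9! = 1/3780; Racah Σ t=0..1: t=0:+1/12 t=1:−1/8 = -1/24; ⇒ 3j(2 3 3; 1 0 -1)² = 1/210, sgn -1
B: Δ = 2!·2!·4!/9! = 1/3780; Racah Σ t=2..2: t=2:+1/96 = 1/96; ⇒ 3j(2 3 3; -2 3 -1)² = 1/42, sgn +1
I_A²/I_B² = (1/210)/(1/42) = 1/5

1/5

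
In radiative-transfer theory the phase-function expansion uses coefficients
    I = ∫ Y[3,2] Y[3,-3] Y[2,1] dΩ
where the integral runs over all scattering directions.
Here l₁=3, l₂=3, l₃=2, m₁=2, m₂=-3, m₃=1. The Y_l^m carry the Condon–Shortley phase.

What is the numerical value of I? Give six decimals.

-0.210261

Rules hold: Σm=0, L=8 even, 0≤2≤6.
N = 7·7·5 = 245
Δ = 4!·2!·2!/9! = 1/3780
Racah Σ t=1..3: t=1:−1/24 t=2:+1/4 t=3:−1/24 = 1/6
⇒ 3j(3 3 2; 0 0 0)² = 4/105, sgn +1
Racah Σ t=0..0: t=0:+1/48 = 1/48
⇒ 3j(3 3 2; 2 -3 1)² = 5/84, sgn -1
4πI² = N·(3j₀)²·(3jₘ)² = 5/9
I = -1·√(0.555556/4π) = -0.21026104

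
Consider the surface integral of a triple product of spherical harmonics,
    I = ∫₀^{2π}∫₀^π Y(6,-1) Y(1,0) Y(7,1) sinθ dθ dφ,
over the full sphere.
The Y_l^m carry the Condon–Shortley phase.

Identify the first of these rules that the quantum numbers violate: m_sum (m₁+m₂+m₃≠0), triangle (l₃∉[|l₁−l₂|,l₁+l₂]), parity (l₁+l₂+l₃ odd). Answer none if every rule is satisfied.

azimuthal sum: -1 + 0 + 1 = 0  ✓
5 ≤ 7 ≤ 7 (triangle on l)  ✓
L = 6 + 1 + 7 = 14 (even)  ✓

none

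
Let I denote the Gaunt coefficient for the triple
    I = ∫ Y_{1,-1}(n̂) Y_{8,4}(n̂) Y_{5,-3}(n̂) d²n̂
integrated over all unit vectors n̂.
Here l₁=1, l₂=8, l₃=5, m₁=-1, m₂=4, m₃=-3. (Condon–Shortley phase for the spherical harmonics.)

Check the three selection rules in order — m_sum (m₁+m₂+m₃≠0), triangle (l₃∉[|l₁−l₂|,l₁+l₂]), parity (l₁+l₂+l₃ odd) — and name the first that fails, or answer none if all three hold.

Σmᵢ = 0  ✓
l₃∈[|l₁−l₂|,l₁+l₂]=[7,9], have l₃=5  ✗
Σlᵢ = 14 ⇒ even

triangle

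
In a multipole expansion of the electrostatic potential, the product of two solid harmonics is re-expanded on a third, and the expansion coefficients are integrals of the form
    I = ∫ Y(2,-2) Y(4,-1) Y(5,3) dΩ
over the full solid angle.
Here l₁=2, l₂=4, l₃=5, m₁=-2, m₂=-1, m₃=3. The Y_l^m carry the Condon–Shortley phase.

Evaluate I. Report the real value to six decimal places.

0.000000

L=11 odd ⇒ parity kills the (l;000) factor ⇒ I = 0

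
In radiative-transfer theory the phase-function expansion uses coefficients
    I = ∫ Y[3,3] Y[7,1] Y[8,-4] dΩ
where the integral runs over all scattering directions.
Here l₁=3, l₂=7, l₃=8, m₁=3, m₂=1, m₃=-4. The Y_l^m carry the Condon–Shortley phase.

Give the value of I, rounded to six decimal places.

m-sum 0 ✓  L=18 even ✓  4≤8≤10 ✓
Π(2lᵢ+1) = 7×15×17 = 1785
triangle coeff Δ(3,7,8) = 1/5290740
Σ_t [0,2]: t=0:+1/7257600 t=1:−1/2073600 t=2:+1/7257600 = -1/4838400
(3j)²=252/20995 [(3 7 8; 0 0 0)], sign=-1
Σ_t [0,0]: t=0:+1/46448640 = 1/46448640
(3j)²=2475/117572 [(3 7 8; 3 1 -4)], sign=+1
⇒ 4πI² = 467775/1037153
I = (-1)√(467775/1037153/(4π)) = -0.18944893

-0.189449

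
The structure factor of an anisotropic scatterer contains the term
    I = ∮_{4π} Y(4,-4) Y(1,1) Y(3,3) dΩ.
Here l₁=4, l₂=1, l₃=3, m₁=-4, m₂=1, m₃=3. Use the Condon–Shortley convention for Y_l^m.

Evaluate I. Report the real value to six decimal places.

Rules hold: Σm=0, L=8 even, 3≤3≤5.
N = 9·3·7 = 189
Δ = 2!·6!·0!/9! = 1/252
Racah Σ t=1..1: t=1:−1/36 = -1/36
⇒ 3j(4 1 3; 0 0 0)² = 4/63, sgn +1
Racah Σ t=2..2: t=2:+1/1440 = 1/1440
⇒ 3j(4 1 3; -4 1 3)² = 1/9, sgn +1
4πI² = N·(3j₀)²·(3jₘ)² = 4/3
I = +1·√(1.33333/4π) = 0.32573501

0.325735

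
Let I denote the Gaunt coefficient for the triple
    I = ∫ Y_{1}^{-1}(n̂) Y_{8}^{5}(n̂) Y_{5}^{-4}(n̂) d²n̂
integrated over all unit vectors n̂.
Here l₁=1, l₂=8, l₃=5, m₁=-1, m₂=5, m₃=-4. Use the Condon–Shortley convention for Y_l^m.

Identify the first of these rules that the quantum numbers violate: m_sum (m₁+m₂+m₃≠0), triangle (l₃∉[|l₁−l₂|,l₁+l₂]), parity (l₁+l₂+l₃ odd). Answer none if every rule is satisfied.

triangle

m₁+m₂+m₃ = -1 + 5 − 4 = 0  ✓
triangle: |1−8|=7 ≤ l₃=5 ≤ 1+8=9  ✗
parity: l₁+l₂+l₃ = 14 is even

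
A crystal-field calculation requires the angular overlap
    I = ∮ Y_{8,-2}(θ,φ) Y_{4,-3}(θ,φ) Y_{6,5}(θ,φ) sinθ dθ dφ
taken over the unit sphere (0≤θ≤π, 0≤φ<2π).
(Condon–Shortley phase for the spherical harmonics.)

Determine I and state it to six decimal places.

Checks pass: Σm=0; 18 even; l₃=6∈[4,12].
(2·8+1)(2·4+1)(2·6+1) = 1989
Δ: 6! 10! 2! / 19! → 1/23279256
sum: t=2:+1/1658880 t=3:−1/518400 t=4:+1/1658880 = -1/1382400
3j²(8 4 6; 0 0 0) = Δ·Π!·Σ² = 504/46189  (sign -1)
sum: t=0:+1/2612736000 t=1:−1/87091200 = -29/2612736000
3j²(8 4 6; -2 -3 5) = Δ·Π!·Σ² = 841/302328  (sign +1)
combine: 4πI² = 1989·504/46189·841/302328 = 52983/877591
take √, sign -1: I = -0.06931341

-0.069313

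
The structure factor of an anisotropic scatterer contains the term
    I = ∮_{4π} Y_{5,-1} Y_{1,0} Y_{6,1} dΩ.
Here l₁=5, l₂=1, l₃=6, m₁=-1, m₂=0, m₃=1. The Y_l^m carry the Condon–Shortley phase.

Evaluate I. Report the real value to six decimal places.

m-sum 0 ✓  L=12 even ✓  4≤6≤6 ✓
Π(2lᵢ+1) = 11×3×13 = 429
triangle coeff Δ(5,1,6) = 1/858
Σ_t [0,0]: t=0:+1/14400 = 1/14400
(3j)²=6/143 [(5 1 6; 0 0 0)], sign=+1
Σ_t [0,0]: t=0:+1/17280 = 1/17280
(3j)²=35/858 [(5 1 6; -1 0 1)], sign=-1
⇒ 4πI² = 105/143
I = (-1)√(105/143/(4π)) = -0.24172507

-0.241725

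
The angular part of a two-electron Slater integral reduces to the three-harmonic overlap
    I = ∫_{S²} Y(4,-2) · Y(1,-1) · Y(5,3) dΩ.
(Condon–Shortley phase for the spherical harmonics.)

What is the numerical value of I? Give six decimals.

Rules hold: Σm=0, L=10 even, 3≤5≤5.
N = 9·3·11 = 297
Δ = 0!·8!·2!/11! = 1/495
Racah Σ t=0..0: t=0:+1/576 = 1/576
⇒ 3j(4 1 5; 0 0 0)² = 5/99, sgn -1
Racah Σ t=0..0: t=0:+1/2880 = 1/2880
⇒ 3j(4 1 5; -2 -1 3)² = 28/495, sgn +1
4πI² = N·(3j₀)²·(3jₘ)² = 28/33
I = -1·√(0.848485/4π) = -0.25984664

-0.259847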